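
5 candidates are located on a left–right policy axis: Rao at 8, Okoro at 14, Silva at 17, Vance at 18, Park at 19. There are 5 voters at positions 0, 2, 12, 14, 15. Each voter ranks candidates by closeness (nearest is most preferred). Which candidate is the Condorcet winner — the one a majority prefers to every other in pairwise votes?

With single-peaked preferences on a line, the Condorcet winner is the candidate closest to the median voter.
The median voter (position 12) is closest to Okoro at 14.
Check: Okoro vs Silva — voters closer to Okoro: 5 of 5.

Okoro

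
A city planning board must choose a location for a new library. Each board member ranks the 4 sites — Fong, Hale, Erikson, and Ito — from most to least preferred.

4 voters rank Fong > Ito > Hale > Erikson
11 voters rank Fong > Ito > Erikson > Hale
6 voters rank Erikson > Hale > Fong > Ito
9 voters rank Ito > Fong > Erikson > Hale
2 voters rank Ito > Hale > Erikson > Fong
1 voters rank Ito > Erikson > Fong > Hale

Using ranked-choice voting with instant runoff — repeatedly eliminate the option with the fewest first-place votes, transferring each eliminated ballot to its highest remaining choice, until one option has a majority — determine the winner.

Round 1: Fong 15, Ito 12, Erikson 6, Hale 0. Hale has the fewest and is eliminated.
Round 2: Fong 15, Ito 12, Erikson 6. Erikson has the fewest and is eliminated.
Round 3: Fong 21, Ito 12. Fong has a majority.

Fong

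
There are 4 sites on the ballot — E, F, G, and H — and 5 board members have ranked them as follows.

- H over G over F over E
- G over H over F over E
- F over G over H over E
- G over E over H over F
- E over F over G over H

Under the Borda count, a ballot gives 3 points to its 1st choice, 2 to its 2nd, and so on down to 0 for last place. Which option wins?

G

Borda scores:
  E: 0 + 0 + 0 + 2 + 3 = 5
  F: 1 + 1 + 3 + 0 + 2 = 7
  G: 2 + 3 + 2 + 3 + 1 = 11
  H: 3 + 2 + 1 + 1 + 0 = 7
G has the highest total.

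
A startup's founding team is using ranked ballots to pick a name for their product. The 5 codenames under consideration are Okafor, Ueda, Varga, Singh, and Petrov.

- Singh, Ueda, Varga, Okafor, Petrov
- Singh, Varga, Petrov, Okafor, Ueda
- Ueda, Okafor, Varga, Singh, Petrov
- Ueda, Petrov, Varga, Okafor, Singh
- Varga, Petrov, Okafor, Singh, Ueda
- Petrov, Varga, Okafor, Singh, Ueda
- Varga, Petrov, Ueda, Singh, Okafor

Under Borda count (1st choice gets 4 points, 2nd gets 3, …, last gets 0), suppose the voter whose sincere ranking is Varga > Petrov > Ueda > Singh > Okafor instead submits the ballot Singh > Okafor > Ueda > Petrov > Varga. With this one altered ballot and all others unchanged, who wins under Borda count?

Borda totals with the altered ballot: Okafor 13, Ueda 13, Varga 16, Singh 15, Petrov 13.
The winner is unchanged: still Varga.

Varga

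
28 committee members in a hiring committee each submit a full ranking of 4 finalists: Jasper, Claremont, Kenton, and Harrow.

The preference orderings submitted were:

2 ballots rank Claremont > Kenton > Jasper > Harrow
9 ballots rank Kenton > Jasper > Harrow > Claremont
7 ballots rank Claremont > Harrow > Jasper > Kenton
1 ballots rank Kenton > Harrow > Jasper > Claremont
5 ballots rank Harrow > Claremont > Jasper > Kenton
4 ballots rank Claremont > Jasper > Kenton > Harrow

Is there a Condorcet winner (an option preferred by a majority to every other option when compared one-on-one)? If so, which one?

None — there is no Condorcet winner

Head-to-head results (28 voters total):
Jasper vs Claremont: Claremont wins 18–10.
Jasper vs Kenton: Jasper wins 16–12.
Jasper vs Harrow: Jasper wins 15–13.
Claremont vs Kenton: Claremont wins 18–10.
Claremont vs Harrow: Harrow wins 15–13.
Kenton vs Harrow: Kenton wins 16–12.
No candidate beats all others: Jasper beats Harrow beats Claremont beats Jasper, a majority cycle.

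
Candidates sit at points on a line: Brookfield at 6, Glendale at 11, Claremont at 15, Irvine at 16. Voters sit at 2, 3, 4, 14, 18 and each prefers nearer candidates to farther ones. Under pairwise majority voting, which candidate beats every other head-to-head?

Brookfield

With single-peaked preferences on a line, the Condorcet winner is the candidate closest to the median voter.
The median voter (position 4) is closest to Brookfield at 6.
Check: Brookfield vs Irvine — voters closer to Brookfield: 3 of 5.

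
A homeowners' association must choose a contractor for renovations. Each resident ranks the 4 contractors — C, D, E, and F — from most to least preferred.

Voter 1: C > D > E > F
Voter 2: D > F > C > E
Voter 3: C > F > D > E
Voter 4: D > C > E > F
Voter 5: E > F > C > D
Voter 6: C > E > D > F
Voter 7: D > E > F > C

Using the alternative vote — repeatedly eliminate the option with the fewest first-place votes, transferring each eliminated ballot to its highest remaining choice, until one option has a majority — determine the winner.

Round 1: C 3, D 3, E 1, F 0. F has the fewest and is eliminated.
Round 2: C 3, D 3, E 1. E has the fewest and is eliminated.
Round 3: C 4, D 3. C has a majority.

C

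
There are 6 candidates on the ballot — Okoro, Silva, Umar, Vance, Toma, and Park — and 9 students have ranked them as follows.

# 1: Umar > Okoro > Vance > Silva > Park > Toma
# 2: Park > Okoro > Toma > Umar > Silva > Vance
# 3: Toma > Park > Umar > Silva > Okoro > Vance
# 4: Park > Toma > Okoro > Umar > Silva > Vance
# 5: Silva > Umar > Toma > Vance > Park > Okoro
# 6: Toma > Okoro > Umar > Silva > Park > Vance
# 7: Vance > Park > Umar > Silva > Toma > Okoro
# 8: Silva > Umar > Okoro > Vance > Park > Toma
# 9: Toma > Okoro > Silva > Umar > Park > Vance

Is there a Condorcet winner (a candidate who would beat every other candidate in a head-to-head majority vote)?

No

Head-to-head results (9 voters total):
Okoro vs Silva: Okoro wins 5–4.
Okoro vs Umar: Umar wins 5–4.
Okoro vs Vance: Okoro wins 7–2.
Okoro vs Toma: Toma wins 6–3.
Okoro vs Park: Park wins 5–4.
Silva vs Umar: Umar wins 6–3.
Silva vs Vance: Silva wins 7–2.
Silva vs Toma: Toma wins 5–4.
Silva vs Park: Silva wins 5–4.
Umar vs Vance: Umar wins 8–1.
Umar vs Toma: Toma wins 5–4.
Umar vs Park: Umar wins 5–4.
Vance vs Toma: Toma wins 6–3.
Vance vs Park: Park wins 5–4.
Toma vs Park: Park wins 5–4.
No candidate beats all others: Okoro beats Silva beats Park beats Okoro, a majority cycle.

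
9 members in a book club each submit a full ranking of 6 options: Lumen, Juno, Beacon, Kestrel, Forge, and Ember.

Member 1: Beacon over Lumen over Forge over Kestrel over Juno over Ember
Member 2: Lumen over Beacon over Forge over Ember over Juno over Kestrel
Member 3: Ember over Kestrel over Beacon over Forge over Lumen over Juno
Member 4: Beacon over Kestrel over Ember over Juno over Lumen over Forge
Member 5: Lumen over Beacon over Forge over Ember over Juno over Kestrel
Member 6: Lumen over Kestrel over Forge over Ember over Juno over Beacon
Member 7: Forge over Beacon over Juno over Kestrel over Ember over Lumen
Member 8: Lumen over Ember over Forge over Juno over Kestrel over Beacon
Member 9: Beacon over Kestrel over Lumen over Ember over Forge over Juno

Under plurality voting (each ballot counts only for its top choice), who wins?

Lumen

First-place vote totals:
  Lumen: 4
  Juno: 0
  Beacon: 3
  Kestrel: 0
  Forge: 1
  Ember: 1
Lumen has the most first-place votes.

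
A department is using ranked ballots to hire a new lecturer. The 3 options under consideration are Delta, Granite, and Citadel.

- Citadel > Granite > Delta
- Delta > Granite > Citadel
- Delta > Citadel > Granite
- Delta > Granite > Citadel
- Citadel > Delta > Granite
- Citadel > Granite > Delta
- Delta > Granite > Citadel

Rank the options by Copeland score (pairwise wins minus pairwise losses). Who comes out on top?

Delta

Pairwise results:
  Delta vs Granite: Delta wins 5–2.
  Delta vs Citadel: Delta wins 4–3.
  Granite vs Citadel: Citadel wins 4–3.
Copeland scores (wins − losses):
  Delta: 2 − 0 = 2
  Granite: 0 − 2 = -2
  Citadel: 1 − 1 = 0
Delta has the best Copeland score.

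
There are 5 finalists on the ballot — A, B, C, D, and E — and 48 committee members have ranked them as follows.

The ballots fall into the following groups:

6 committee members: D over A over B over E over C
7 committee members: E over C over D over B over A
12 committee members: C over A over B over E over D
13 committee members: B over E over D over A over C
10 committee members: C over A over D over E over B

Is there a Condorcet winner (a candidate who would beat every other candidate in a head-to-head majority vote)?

Head-to-head results (48 voters total):
A vs B: A wins 28–20.
A vs C: C wins 29–19.
A vs D: D wins 26–22.
A vs E: A wins 28–20.
B vs C: C wins 29–19.
B vs D: B wins 25–23.
B vs E: B wins 31–17.
C vs D: C wins 29–19.
C vs E: E wins 26–22.
D vs E: E wins 32–16.
No candidate beats all others: A beats B beats D beats A, a majority cycle.

No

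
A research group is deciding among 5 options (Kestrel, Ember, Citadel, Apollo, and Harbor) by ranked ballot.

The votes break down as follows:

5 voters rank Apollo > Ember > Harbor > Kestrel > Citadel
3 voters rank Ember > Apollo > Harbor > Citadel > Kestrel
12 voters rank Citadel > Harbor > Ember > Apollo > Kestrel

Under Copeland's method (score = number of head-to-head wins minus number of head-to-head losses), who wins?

Citadel

Pairwise results:
  Kestrel vs Ember: Ember wins 20–0.
  Kestrel vs Citadel: Citadel wins 15–5.
  Kestrel vs Apollo: Apollo wins 20–0.
  Kestrel vs Harbor: Harbor wins 20–0.
  Ember vs Citadel: Citadel wins 12–8.
  Ember vs Apollo: Ember wins 15–5.
  Ember vs Harbor: Harbor wins 12–8.
  Citadel vs Apollo: Citadel wins 12–8.
  Citadel vs Harbor: Citadel wins 12–8.
  Apollo vs Harbor: Harbor wins 12–8.
Copeland scores (wins − losses):
  Kestrel: 0 − 4 = -4
  Ember: 2 − 2 = 0
  Citadel: 4 − 0 = 4
  Apollo: 1 − 3 = -2
  Harbor: 3 − 1 = 2
Citadel has the best Copeland score.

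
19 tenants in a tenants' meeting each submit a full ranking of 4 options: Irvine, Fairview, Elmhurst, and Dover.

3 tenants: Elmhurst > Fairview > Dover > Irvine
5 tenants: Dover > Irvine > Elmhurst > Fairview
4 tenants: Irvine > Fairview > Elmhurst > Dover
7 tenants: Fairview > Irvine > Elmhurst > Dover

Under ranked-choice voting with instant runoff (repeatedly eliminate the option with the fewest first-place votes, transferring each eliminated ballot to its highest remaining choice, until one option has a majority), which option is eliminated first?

Round 1: Fairview 7, Dover 5, Irvine 4, Elmhurst 3. Elmhurst has the fewest and is eliminated.
Round 2: Fairview 10, Dover 5, Irvine 4. Fairview has a majority.

Elmhurst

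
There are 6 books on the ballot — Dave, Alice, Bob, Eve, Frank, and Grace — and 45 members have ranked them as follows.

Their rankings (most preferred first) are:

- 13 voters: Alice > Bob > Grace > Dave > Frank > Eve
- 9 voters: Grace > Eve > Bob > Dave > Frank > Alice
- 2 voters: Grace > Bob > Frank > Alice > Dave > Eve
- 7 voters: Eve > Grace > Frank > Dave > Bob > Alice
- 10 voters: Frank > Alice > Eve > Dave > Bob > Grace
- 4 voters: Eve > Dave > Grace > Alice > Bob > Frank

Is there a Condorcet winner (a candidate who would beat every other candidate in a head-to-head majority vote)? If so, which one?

Head-to-head results (45 voters total):
Dave vs Alice: Alice wins 25–20.
Dave vs Bob: Bob wins 24–21.
Dave vs Eve: Eve wins 30–15.
Dave vs Frank: Dave wins 26–19.
Dave vs Grace: Grace wins 31–14.
Alice vs Bob: Alice wins 27–18.
Alice vs Eve: Alice wins 25–20.
Alice vs Frank: Frank wins 28–17.
Alice vs Grace: Alice wins 23–22.
Bob vs Eve: Eve wins 30–15.
Bob vs Frank: Bob wins 28–17.
Bob vs Grace: Bob wins 23–22.
Eve vs Frank: Frank wins 25–20.
Eve vs Grace: Grace wins 24–21.
Frank vs Grace: Grace wins 35–10.
No candidate beats all others: Dave beats Frank beats Alice beats Dave, a majority cycle.

None — there is no Condorcet winner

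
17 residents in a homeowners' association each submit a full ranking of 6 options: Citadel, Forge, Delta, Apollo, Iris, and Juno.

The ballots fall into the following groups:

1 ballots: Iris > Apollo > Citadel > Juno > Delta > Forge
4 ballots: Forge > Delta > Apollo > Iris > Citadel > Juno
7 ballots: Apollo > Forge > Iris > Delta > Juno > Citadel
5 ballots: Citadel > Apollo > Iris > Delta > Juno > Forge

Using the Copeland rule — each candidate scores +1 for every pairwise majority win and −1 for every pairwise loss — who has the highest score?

Apollo

Pairwise results:
  Citadel vs Forge: Forge wins 11–6.
  Citadel vs Delta: Delta wins 11–6.
  Citadel vs Apollo: Apollo wins 12–5.
  Citadel vs Iris: Iris wins 12–5.
  Citadel vs Juno: Citadel wins 10–7.
  Forge vs Delta: Forge wins 11–6.
  Forge vs Apollo: Apollo wins 13–4.
  Forge vs Iris: Forge wins 11–6.
  Forge vs Juno: Forge wins 11–6.
  Delta vs Apollo: Apollo wins 13–4.
  Delta vs Iris: Iris wins 13–4.
  Delta vs Juno: Delta wins 16–1.
  Apollo vs Iris: Apollo wins 16–1.
  Apollo vs Juno: Apollo wins 17–0.
  Iris vs Juno: Iris wins 17–0.
Copeland scores (wins − losses):
  Citadel: 1 − 4 = -3
  Forge: 4 − 1 = 3
  Delta: 2 − 3 = -1
  Apollo: 5 − 0 = 5
  Iris: 3 − 2 = 1
  Juno: 0 − 5 = -5
Apollo has the best Copeland score.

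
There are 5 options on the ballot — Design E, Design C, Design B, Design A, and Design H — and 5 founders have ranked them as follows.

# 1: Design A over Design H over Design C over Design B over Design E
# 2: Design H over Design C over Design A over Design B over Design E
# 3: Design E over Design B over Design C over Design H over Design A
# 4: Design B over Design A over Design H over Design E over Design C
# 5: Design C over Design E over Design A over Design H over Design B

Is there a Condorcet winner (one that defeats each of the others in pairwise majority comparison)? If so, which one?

None — there is no Condorcet winner

Head-to-head results (5 voters total):
Design E vs Design C: Design C wins 3–2.
Design E vs Design B: Design B wins 3–2.
Design E vs Design A: Design A wins 3–2.
Design E vs Design H: Design H wins 3–2.
Design C vs Design B: Design C wins 3–2.
Design C vs Design A: Design C wins 3–2.
Design C vs Design H: Design H wins 3–2.
Design B vs Design A: Design A wins 3–2.
Design B vs Design H: Design H wins 3–2.
Design A vs Design H: Design A wins 3–2.
No candidate beats all others: Design C beats Design A beats Design H beats Design C, a majority cycle.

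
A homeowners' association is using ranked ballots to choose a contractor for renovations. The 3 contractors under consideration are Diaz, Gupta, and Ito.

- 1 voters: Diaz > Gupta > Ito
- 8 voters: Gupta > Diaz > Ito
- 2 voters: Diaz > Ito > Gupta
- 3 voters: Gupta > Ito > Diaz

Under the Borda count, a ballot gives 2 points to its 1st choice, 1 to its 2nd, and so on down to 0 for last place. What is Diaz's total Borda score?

Borda scores:
  Diaz: 2 + 8·1 + 2·2 + 3·0 = 14
  Gupta: 1 + 8·2 + 2·0 + 3·2 = 23
  Ito: 0 + 8·0 + 2·1 + 3·1 = 5

14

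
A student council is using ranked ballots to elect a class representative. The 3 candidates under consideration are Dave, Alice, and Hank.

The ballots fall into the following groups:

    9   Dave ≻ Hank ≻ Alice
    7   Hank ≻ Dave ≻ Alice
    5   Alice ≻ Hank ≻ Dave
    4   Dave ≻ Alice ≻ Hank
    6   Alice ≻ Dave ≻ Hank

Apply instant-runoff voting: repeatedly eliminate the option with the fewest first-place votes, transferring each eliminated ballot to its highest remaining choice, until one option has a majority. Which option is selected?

Dave

Round 1: Dave 13, Alice 11, Hank 7. Hank has the fewest and is eliminated.
Round 2: Dave 20, Alice 11. Dave has a majority.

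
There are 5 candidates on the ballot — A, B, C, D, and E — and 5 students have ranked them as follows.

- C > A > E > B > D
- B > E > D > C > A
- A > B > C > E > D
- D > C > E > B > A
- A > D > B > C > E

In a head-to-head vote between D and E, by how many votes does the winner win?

Ballots ranking D above E: 2.
Ballots ranking E above D: 3.
E wins 3–2, a margin of 1.

1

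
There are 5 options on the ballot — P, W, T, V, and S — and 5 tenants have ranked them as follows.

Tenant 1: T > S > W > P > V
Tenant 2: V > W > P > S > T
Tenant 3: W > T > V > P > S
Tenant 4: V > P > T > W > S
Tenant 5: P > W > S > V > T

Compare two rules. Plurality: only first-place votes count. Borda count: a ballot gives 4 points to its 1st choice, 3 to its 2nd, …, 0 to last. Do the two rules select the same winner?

Plurality first-place counts: P 1, W 1, T 1, V 2, S 0 → V.
Borda totals: P 11, W 13, T 9, V 11, S 6 → W.
The two rules disagree: plurality picks V, Borda picks W.

No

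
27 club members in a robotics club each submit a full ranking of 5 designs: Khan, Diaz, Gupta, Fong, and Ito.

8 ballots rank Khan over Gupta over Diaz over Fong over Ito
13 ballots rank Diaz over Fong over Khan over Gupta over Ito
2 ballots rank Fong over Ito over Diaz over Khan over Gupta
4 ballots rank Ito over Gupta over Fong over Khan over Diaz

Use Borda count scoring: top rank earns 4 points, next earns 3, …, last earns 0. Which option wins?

Diaz

Borda scores:
  Khan: 8·4 + 13·2 + 2·1 + 4·1 = 64
  Diaz: 8·2 + 13·4 + 2·2 + 4·0 = 72
  Gupta: 8·3 + 13·1 + 2·0 + 4·3 = 49
  Fong: 8·1 + 13·3 + 2·4 + 4·2 = 63
  Ito: 8·0 + 13·0 + 2·3 + 4·4 = 22
Diaz has the highest total.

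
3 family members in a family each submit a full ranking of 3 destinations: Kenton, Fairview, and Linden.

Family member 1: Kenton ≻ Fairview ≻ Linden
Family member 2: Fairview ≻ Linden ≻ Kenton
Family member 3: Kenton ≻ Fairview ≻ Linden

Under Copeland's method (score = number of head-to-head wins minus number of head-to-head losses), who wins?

Pairwise results:
  Kenton vs Fairview: Kenton wins 2–1.
  Kenton vs Linden: Kenton wins 2–1.
  Fairview vs Linden: Fairview wins 3–0.
Copeland scores (wins − losses):
  Kenton: 2 − 0 = 2
  Fairview: 1 − 1 = 0
  Linden: 0 − 2 = -2
Kenton has the best Copeland score.

Kenton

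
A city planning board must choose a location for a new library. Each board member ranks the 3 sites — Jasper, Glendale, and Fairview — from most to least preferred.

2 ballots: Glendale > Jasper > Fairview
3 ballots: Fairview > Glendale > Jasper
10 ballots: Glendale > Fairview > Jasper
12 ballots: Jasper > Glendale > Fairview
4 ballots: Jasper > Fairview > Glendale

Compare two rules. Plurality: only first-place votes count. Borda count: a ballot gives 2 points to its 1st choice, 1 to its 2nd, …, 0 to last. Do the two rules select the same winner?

No

Plurality first-place counts: Jasper 16, Glendale 12, Fairview 3 → Jasper.
Borda totals: Jasper 34, Glendale 39, Fairview 20 → Glendale.
The two rules disagree: plurality picks Jasper, Borda picks Glendale.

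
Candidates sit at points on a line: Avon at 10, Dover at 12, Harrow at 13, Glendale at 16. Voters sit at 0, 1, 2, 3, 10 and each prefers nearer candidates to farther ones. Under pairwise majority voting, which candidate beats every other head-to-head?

With single-peaked preferences on a line, the Condorcet winner is the candidate closest to the median voter.
The median voter (position 2) is closest to Avon at 10.
Check: Avon vs Harrow — voters closer to Avon: 5 of 5.

Avon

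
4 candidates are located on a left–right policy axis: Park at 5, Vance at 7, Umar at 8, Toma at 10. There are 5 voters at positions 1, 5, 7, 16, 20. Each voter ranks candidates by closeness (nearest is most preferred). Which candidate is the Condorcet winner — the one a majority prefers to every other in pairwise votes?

With single-peaked preferences on a line, the Condorcet winner is the candidate closest to the median voter.
The median voter (position 7) is closest to Vance at 7.
Check: Vance vs Toma — voters closer to Vance: 3 of 5.

Vance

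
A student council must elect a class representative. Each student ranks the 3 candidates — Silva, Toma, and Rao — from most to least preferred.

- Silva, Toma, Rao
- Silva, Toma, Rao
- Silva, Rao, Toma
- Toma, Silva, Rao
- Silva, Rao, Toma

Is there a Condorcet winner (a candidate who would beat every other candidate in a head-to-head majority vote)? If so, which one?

Silva

Head-to-head results (5 voters total):
Silva vs Toma: Silva wins 4–1.
Silva vs Rao: Silva wins 5–0.
Toma vs Rao: Toma wins 3–2.
Silva beats each rival — Toma (4–1), Rao (5–0) — so Silva is the Condorcet winner.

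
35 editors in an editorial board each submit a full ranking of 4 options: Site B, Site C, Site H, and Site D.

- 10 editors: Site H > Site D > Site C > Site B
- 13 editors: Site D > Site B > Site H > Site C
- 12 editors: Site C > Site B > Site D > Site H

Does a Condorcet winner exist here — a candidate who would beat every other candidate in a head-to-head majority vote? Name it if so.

Site D

Head-to-head results (35 voters total):
Site B vs Site C: Site C wins 22–13.
Site B vs Site H: Site B wins 25–10.
Site B vs Site D: Site D wins 23–12.
Site C vs Site H: Site H wins 23–12.
Site C vs Site D: Site D wins 23–12.
Site H vs Site D: Site D wins 25–10.
Site D beats each rival — Site B (23–12), Site C (23–12), Site H (25–10) — so Site D is the Condorcet winner.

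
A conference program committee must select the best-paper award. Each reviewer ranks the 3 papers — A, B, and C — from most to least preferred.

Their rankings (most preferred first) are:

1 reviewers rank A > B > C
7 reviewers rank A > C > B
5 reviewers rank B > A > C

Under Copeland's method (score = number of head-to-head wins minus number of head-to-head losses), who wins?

A

Pairwise results:
  A vs B: A wins 8–5.
  A vs C: A wins 13–0.
  B vs C: C wins 7–6.
Copeland scores (wins − losses):
  A: 2 − 0 = 2
  B: 0 − 2 = -2
  C: 1 − 1 = 0
A has the best Copeland score.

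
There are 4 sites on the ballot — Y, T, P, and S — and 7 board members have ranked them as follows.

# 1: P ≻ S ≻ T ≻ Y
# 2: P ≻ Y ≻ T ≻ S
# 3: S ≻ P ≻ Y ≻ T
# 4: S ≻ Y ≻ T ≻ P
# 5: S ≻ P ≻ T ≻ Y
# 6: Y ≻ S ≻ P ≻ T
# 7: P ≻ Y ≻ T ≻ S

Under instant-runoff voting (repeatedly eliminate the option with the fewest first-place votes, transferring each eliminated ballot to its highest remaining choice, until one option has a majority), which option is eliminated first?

T

Round 1: P 3, S 3, Y 1, T 0. T has the fewest and is eliminated.
Round 2: P 3, S 3, Y 1. Y has the fewest and is eliminated.
Round 3: S 4, P 3. S has a majority.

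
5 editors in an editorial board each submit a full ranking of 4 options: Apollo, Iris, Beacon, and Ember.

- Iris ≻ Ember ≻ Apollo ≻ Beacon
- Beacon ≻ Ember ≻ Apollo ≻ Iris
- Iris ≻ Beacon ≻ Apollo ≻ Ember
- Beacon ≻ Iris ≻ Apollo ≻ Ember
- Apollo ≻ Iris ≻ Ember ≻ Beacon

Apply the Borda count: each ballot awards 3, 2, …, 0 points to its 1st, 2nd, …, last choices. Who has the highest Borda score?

Iris

Borda scores:
  Apollo: 1 + 1 + 1 + 1 + 3 = 7
  Iris: 3 + 0 + 3 + 2 + 2 = 10
  Beacon: 0 + 3 + 2 + 3 + 0 = 8
  Ember: 2 + 2 + 0 + 0 + 1 = 5
Iris has the highest total.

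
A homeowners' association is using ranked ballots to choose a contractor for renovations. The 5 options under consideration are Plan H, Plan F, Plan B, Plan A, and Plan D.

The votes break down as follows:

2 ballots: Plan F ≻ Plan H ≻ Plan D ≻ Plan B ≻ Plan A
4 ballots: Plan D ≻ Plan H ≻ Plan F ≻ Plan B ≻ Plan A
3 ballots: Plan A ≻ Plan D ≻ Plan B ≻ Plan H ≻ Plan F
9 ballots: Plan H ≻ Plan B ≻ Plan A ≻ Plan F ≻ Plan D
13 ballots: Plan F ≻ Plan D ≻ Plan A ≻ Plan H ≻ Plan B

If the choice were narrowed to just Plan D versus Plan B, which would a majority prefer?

Plan D

Ballots ranking Plan D above Plan B: 2+4+3+13 = 22.
Ballots ranking Plan B above Plan D: 9.
Plan D wins the head-to-head, 22–9.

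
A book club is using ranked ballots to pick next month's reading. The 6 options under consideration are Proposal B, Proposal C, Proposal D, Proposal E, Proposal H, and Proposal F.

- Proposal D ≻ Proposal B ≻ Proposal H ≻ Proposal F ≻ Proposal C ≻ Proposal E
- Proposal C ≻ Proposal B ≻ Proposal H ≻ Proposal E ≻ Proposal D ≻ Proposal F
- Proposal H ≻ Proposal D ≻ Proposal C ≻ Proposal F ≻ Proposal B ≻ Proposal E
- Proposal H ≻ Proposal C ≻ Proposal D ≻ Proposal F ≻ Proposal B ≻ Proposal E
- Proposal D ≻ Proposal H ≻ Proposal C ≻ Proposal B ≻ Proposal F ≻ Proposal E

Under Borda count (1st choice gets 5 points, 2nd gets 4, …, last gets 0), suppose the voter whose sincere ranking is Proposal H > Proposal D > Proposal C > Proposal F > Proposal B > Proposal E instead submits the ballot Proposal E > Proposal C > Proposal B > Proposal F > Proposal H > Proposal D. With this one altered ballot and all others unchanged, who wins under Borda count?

Proposal C

Borda totals with the altered ballot: Proposal B 14, Proposal C 17, Proposal D 14, Proposal E 7, Proposal H 16, Proposal F 7.
The switch changes the winner from Proposal H to Proposal C.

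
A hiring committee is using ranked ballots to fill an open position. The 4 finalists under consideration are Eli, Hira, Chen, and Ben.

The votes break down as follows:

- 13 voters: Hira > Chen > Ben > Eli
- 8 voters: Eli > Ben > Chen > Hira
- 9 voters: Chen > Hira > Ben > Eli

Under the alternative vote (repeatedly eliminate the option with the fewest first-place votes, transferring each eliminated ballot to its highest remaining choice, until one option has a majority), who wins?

Round 1: Hira 13, Chen 9, Eli 8, Ben 0. Ben has the fewest and is eliminated.
Round 2: Hira 13, Chen 9, Eli 8. Eli has the fewest and is eliminated.
Round 3: Chen 17, Hira 13. Chen has a majority.

Chen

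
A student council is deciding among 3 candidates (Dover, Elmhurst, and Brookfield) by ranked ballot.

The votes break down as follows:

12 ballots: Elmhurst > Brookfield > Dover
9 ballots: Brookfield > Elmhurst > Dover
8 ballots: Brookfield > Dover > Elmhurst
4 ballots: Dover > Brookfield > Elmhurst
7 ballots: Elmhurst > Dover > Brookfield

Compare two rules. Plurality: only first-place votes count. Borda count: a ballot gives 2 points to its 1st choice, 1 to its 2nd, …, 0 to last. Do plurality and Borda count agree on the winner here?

No

Plurality first-place counts: Dover 4, Elmhurst 19, Brookfield 17 → Elmhurst.
Borda totals: Dover 23, Elmhurst 47, Brookfield 50 → Brookfield.
The two rules disagree: plurality picks Elmhurst, Borda picks Brookfield.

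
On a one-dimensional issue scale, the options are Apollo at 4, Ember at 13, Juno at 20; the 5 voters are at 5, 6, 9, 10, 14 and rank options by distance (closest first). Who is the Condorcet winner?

Ember

With single-peaked preferences on a line, the Condorcet winner is the candidate closest to the median voter.
The median voter (position 9) is closest to Ember at 13.
Check: Ember vs Juno — voters closer to Ember: 5 of 5.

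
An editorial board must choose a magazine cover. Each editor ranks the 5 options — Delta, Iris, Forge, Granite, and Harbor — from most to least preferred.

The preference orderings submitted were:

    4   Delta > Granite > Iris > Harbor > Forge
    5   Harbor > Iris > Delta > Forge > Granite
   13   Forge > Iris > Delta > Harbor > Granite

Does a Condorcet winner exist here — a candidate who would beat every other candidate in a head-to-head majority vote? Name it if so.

Head-to-head results (22 voters total):
Delta vs Iris: Iris wins 18–4.
Delta vs Forge: Forge wins 13–9.
Delta vs Granite: Delta wins 22–0.
Delta vs Harbor: Delta wins 17–5.
Iris vs Forge: Forge wins 13–9.
Iris vs Granite: Iris wins 18–4.
Iris vs Harbor: Iris wins 17–5.
Forge vs Granite: Forge wins 18–4.
Forge vs Harbor: Forge wins 13–9.
Granite vs Harbor: Harbor wins 18–4.
Forge beats each rival — Delta (13–9), Iris (13–9), Granite (18–4), Harbor (13–9) — so Forge is the Condorcet winner.

Forge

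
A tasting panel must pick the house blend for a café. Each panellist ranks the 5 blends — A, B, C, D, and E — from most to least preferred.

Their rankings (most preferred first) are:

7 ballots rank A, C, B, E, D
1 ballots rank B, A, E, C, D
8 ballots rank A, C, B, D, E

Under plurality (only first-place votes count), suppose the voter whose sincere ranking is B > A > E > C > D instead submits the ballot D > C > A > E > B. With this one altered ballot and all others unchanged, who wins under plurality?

A

First-place totals with the altered ballot: A 15, B 0, C 0, D 1, E 0.
The winner is unchanged: still A.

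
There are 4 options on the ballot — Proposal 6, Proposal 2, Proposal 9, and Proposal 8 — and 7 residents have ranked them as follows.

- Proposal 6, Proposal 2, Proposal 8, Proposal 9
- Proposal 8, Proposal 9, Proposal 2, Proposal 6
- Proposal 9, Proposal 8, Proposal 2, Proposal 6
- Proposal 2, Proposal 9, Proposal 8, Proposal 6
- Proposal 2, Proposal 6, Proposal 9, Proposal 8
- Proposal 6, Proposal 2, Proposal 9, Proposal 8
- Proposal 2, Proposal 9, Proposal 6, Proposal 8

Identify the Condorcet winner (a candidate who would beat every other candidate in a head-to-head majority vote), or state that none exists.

Head-to-head results (7 voters total):
Proposal 6 vs Proposal 2: Proposal 2 wins 5–2.
Proposal 6 vs Proposal 9: Proposal 9 wins 4–3.
Proposal 6 vs Proposal 8: Proposal 6 wins 4–3.
Proposal 2 vs Proposal 9: Proposal 2 wins 5–2.
Proposal 2 vs Proposal 8: Proposal 2 wins 5–2.
Proposal 9 vs Proposal 8: Proposal 9 wins 5–2.
Proposal 2 beats each rival — Proposal 6 (5–2), Proposal 9 (5–2), Proposal 8 (5–2) — so Proposal 2 is the Condorcet winner.

Proposal 2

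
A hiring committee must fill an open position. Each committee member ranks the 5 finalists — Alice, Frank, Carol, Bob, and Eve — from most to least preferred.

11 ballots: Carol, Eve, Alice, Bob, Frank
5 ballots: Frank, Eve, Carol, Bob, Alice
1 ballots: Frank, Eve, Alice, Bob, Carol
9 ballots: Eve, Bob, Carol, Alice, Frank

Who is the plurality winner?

Carol

First-place vote totals:
  Alice: 0
  Frank: 6
  Carol: 11
  Bob: 0
  Eve: 9
Carol has the most first-place votes.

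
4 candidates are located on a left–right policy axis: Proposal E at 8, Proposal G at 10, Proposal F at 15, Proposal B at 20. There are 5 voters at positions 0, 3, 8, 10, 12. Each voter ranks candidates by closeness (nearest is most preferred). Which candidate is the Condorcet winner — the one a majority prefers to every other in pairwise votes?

Proposal E

With single-peaked preferences on a line, the Condorcet winner is the candidate closest to the median voter.
The median voter (position 8) is closest to Proposal E at 8.
Check: Proposal E vs Proposal F — voters closer to Proposal E: 4 of 5.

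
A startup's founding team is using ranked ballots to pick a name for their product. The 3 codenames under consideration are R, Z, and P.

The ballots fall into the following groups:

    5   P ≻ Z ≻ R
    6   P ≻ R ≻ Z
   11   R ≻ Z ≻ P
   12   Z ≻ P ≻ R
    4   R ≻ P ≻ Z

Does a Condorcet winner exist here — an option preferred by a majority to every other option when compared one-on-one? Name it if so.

Head-to-head results (38 voters total):
R vs Z: R wins 21–17.
R vs P: P wins 23–15.
Z vs P: Z wins 23–15.
No candidate beats all others: R beats Z beats P beats R, a majority cycle.

No Condorcet winner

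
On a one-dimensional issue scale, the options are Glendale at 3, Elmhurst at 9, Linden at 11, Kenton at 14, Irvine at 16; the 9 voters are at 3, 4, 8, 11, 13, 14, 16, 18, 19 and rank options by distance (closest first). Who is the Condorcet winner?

With single-peaked preferences on a line, the Condorcet winner is the candidate closest to the median voter.
The median voter (position 13) is closest to Kenton at 14.
Check: Kenton vs Linden — voters closer to Kenton: 5 of 9.

Kenton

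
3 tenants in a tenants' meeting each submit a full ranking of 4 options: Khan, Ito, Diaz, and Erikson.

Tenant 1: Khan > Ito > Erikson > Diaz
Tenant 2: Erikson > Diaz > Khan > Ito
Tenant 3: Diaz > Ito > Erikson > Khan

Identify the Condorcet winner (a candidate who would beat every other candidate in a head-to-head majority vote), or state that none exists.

Head-to-head results (3 voters total):
Khan vs Ito: Khan wins 2–1.
Khan vs Diaz: Diaz wins 2–1.
Khan vs Erikson: Erikson wins 2–1.
Ito vs Diaz: Diaz wins 2–1.
Ito vs Erikson: Ito wins 2–1.
Diaz vs Erikson: Erikson wins 2–1.
No candidate beats all others: Khan beats Ito beats Erikson beats Khan, a majority cycle.

There is no Condorcet winner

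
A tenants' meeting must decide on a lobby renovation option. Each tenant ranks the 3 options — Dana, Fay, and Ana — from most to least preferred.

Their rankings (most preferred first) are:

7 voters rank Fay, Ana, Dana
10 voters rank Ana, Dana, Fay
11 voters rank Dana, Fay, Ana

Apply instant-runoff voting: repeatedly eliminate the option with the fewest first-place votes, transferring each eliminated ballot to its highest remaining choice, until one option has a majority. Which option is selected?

Round 1: Dana 11, Ana 10, Fay 7. Fay has the fewest and is eliminated.
Round 2: Ana 17, Dana 11. Ana has a majority.

Ana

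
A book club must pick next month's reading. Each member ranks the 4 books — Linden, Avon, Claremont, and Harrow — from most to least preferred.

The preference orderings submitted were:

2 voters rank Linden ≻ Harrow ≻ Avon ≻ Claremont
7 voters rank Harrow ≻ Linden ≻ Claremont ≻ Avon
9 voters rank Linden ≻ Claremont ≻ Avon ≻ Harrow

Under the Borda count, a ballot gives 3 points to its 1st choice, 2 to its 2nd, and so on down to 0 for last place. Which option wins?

Linden

Borda scores:
  Linden: 2·3 + 7·2 + 9·3 = 47
  Avon: 2·1 + 7·0 + 9·1 = 11
  Claremont: 2·0 + 7·1 + 9·2 = 25
  Harrow: 2·2 + 7·3 + 9·0 = 25
Linden has the highest total.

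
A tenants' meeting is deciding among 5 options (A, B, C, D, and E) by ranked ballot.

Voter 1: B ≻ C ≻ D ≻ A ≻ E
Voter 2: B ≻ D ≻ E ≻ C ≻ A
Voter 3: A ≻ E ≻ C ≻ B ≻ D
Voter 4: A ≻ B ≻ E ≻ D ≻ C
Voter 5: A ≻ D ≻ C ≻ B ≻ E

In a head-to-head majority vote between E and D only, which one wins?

D

Ballots ranking E above D: 2.
Ballots ranking D above E: 3.
D wins the head-to-head, 3–2.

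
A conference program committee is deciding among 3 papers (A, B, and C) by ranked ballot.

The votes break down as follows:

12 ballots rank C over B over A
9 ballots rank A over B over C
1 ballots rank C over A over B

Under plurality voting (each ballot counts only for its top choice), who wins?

First-place vote totals:
  A: 9
  B: 0
  C: 13
C has the most first-place votes.

C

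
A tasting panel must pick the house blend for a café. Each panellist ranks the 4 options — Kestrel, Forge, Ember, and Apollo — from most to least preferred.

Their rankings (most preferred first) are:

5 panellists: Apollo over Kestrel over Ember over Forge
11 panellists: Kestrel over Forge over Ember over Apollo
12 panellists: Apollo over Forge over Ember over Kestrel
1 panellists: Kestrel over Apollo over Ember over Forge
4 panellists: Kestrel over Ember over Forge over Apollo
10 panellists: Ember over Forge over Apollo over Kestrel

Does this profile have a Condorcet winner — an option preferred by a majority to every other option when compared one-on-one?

Yes

Head-to-head results (43 voters total):
Kestrel vs Forge: Forge wins 22–21.
Kestrel vs Ember: Ember wins 22–21.
Kestrel vs Apollo: Apollo wins 27–16.
Forge vs Ember: Forge wins 23–20.
Forge vs Apollo: Forge wins 25–18.
Ember vs Apollo: Ember wins 25–18.
Forge beats each rival — Kestrel (22–21), Ember (23–20), Apollo (25–18) — so Forge is the Condorcet winner.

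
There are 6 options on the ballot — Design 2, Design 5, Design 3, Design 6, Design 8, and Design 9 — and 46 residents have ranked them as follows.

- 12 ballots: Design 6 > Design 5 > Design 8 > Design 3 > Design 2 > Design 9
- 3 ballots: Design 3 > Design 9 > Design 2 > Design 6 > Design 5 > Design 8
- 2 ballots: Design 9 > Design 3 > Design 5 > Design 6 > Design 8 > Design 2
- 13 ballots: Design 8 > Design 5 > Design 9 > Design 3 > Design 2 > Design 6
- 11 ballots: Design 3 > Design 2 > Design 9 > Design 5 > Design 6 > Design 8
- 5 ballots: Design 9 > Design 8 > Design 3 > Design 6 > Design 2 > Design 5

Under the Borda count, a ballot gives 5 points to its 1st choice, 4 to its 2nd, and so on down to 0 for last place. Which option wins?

Borda scores:
  Design 2: 12·1 + 3·3 + 2·0 + 13·1 + 11·4 + 5·1 = 83
  Design 5: 12·4 + 3·1 + 2·3 + 13·4 + 11·2 + 5·0 = 131
  Design 3: 12·2 + 3·5 + 2·4 + 13·2 + 11·5 + 5·3 = 143
  Design 6: 12·5 + 3·2 + 2·2 + 13·0 + 11·1 + 5·2 = 91
  Design 8: 12·3 + 3·0 + 2·1 + 13·5 + 11·0 + 5·4 = 123
  Design 9: 12·0 + 3·4 + 2·5 + 13·3 + 11·3 + 5·5 = 119
Design 3 has the highest total.

Design 3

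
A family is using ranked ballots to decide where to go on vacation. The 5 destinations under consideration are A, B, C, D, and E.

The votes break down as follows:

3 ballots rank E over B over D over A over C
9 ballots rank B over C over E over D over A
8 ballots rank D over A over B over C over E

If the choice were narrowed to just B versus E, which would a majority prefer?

B

Ballots ranking B above E: 9+8 = 17.
Ballots ranking E above B: 3.
B wins the head-to-head, 17–3.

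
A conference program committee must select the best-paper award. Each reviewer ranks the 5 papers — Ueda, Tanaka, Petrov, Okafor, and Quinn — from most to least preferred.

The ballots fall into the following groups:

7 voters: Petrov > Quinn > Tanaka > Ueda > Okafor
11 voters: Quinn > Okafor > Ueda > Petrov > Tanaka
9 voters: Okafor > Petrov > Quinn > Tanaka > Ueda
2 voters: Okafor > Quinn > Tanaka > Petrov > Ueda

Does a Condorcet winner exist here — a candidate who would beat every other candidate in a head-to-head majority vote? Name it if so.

Head-to-head results (29 voters total):
Ueda vs Tanaka: Tanaka wins 18–11.
Ueda vs Petrov: Petrov wins 18–11.
Ueda vs Okafor: Okafor wins 22–7.
Ueda vs Quinn: Quinn wins 29–0.
Tanaka vs Petrov: Petrov wins 27–2.
Tanaka vs Okafor: Okafor wins 22–7.
Tanaka vs Quinn: Quinn wins 29–0.
Petrov vs Okafor: Okafor wins 22–7.
Petrov vs Quinn: Petrov wins 16–13.
Okafor vs Quinn: Quinn wins 18–11.
No candidate beats all others: Petrov beats Quinn beats Okafor beats Petrov, a majority cycle.

No Condorcet winner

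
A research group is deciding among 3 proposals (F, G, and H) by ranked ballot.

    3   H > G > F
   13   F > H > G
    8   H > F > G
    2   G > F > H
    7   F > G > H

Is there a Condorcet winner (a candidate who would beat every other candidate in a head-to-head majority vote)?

Yes

Head-to-head results (33 voters total):
F vs G: F wins 28–5.
F vs H: F wins 22–11.
G vs H: H wins 24–9.
F beats each rival — G (28–5), H (22–11) — so F is the Condorcet winner.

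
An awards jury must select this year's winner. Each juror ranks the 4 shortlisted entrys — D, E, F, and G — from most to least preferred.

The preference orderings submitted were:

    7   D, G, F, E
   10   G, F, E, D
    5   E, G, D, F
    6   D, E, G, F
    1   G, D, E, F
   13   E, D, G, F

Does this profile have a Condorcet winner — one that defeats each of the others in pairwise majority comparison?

Yes

Head-to-head results (42 voters total):
D vs E: E wins 28–14.
D vs F: D wins 32–10.
D vs G: D wins 26–16.
E vs F: E wins 25–17.
E vs G: E wins 24–18.
F vs G: G wins 42–0.
E beats each rival — D (28–14), F (25–17), G (24–18) — so E is the Condorcet winner.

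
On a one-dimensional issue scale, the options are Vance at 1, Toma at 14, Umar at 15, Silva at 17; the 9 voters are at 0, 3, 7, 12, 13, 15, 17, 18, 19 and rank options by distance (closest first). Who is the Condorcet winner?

With single-peaked preferences on a line, the Condorcet winner is the candidate closest to the median voter.
The median voter (position 13) is closest to Toma at 14.
Check: Toma vs Vance — voters closer to Toma: 6 of 9.

Toma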